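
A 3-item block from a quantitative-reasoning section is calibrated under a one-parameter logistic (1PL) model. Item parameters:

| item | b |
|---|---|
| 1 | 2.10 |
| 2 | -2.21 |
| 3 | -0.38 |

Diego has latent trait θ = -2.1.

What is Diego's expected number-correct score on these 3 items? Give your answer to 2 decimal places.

P(θ) = 1 / (1 + exp(−(θ − b)))
P_1 = 1/(1+e^{4.2000}) = 0.0148
P_2 = 1/(1+e^{-0.1100}) = 0.5275
P_3 = 1/(1+e^{1.7200}) = 0.1519
E[score] = 0.0148 + 0.5275 + 0.1519 = 0.6941

0.69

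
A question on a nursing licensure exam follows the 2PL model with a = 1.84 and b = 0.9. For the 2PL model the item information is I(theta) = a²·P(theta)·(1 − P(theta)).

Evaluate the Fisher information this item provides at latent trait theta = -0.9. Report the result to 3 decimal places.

0.115

P = 1/(1+e^{3.3120}) = 0.0352
P(1−P) = 0.0352 × 0.9648 = 0.0339
I = a² × P(1−P) = 1.84² × 0.0339 = 0.11486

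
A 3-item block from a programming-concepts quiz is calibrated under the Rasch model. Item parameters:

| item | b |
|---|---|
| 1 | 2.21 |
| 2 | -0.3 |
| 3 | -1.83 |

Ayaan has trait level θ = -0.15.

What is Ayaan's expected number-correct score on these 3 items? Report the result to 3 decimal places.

P(θ) = 1 / (1 + exp(−(θ − b)))
P_1 = 1/(1+e^{2.3600}) = 0.0863
P_2 = 1/(1+e^{-0.1500}) = 0.5374
P_3 = 1/(1+e^{-1.6800}) = 0.8429
E[score] = 0.0863 + 0.5374 + 0.8429 = 1.4666

1.467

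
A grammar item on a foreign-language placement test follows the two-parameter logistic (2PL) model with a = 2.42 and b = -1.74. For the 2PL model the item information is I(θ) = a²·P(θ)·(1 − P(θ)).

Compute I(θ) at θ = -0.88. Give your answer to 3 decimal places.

0.578

P = 1/(1+e^{-2.0812}) = 0.8891
P(1−P) = 0.8891 × 0.1109 = 0.0986
I = a² × P(1−P) = 2.42² × 0.0986 = 0.57762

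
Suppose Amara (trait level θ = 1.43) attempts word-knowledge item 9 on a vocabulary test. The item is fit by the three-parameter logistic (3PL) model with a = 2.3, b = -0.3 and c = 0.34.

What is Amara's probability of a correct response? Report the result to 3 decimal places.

P(θ) = c + (1 − c) · 1 / (1 + exp(−a(θ − b)))
Exponent: 2.3 × (1.43 − (-0.3)) = 3.9790
1/(1 + e^{-3.9790}) = 0.9816
P = 0.34 + 0.66 × 0.9816 = 0.9879

0.988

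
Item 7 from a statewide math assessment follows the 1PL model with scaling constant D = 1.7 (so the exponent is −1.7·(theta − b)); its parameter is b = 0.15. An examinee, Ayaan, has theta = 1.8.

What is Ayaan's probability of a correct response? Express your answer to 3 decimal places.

P(theta) = 1 / (1 + exp(−D·(theta − b)))
Exponent: 1.7 × (1.8 − 0.15) = 2.8050
1/(1 + e^{-2.8050}) = 0.9429
P = 0.9429

0.943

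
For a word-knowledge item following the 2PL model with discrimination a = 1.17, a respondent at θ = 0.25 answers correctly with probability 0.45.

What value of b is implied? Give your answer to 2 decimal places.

P(θ) = 1 / (1 + exp(−a(θ − b)))
logit(0.45) = ln(0.45/0.55) = -0.2007
b = θ − logit/(a) = 0.25 − (-0.2007)/1.1700 = 0.4215

0.42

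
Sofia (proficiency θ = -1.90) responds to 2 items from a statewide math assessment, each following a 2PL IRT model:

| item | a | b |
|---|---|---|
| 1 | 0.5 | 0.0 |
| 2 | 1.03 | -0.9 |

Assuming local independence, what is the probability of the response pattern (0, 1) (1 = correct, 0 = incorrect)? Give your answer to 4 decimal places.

0.1897

P(θ) = 1 / (1 + exp(−a(θ − b)))
P_1 = 1/(1+e^{0.9500}) = 0.2789
P_2 = 1/(1+e^{1.0300}) = 0.2631
L = (1−P_1) × P_2 = 0.7211 × 0.2631 = 0.18971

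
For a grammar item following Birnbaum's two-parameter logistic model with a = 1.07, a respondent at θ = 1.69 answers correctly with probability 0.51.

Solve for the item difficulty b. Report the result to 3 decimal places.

1.653

P(θ) = 1 / (1 + exp(−a(θ − b)))
logit(0.51) = ln(0.51/0.49) = 0.0400
b = θ − logit/(a) = 1.69 − 0.0400/1.0700 = 1.6526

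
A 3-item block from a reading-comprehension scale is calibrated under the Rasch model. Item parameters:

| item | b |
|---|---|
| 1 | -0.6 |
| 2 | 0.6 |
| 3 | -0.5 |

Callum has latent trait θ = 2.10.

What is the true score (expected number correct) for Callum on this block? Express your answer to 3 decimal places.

2.685

P(θ) = 1 / (1 + exp(−(θ − b)))
P_1 = 1/(1+e^{-2.7000}) = 0.9370
P_2 = 1/(1+e^{-1.5000}) = 0.8176
P_3 = 1/(1+e^{-2.6000}) = 0.9309
E[score] = 0.9370 + 0.8176 + 0.9309 = 2.6855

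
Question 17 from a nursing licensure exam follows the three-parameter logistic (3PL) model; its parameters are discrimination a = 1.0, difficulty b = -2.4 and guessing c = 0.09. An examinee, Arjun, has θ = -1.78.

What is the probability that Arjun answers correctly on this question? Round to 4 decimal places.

P(θ) = c + (1 − c) · 1 / (1 + exp(−a(θ − b)))
Exponent: 1.0 × (-1.78 − (-2.4)) = 0.6200
1/(1 + e^{-0.6200}) = 0.6502
P = 0.09 + 0.91 × 0.6502 = 0.6817

0.6817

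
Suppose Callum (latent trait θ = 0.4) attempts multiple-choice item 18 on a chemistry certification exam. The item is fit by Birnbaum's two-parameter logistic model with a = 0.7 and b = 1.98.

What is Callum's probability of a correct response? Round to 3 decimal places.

0.249

P(θ) = 1 / (1 + exp(−a(θ − b)))
Exponent: 0.7 × (0.4 − 1.98) = -1.1060
1/(1 + e^{1.1060}) = 0.2486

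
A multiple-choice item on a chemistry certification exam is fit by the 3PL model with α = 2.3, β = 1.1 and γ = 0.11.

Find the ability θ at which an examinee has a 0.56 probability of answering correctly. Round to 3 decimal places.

P(θ) = γ + (1 − γ) · 1 / (1 + exp(−α(θ − β)))
Remove guessing floor: (0.56 − 0.11)/(1 − 0.11) = 0.5056
logit = ln(0.5056/0.4944) = 0.0225
θ = β + logit/(α) = 1.1 + 0.0225/2.3000 = 1.1098

1.110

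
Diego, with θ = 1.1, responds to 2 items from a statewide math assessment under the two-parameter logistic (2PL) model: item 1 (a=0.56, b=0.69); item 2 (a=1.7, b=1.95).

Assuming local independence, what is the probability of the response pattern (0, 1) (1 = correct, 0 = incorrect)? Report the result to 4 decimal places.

P(θ) = 1 / (1 + exp(−a(θ − b)))
P_1 = 1/(1+e^{-0.2296}) = 0.5571
P_2 = 1/(1+e^{1.4450}) = 0.1908
L = (1−P_1) × P_2 = 0.4429 × 0.1908 = 0.08448

0.0845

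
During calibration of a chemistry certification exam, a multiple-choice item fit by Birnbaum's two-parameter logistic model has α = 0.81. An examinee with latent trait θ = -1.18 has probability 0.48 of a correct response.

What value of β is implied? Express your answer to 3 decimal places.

-1.081

P(θ) = 1 / (1 + exp(−α(θ − β)))
logit(0.48) = ln(0.48/0.52) = -0.0800
β = θ − logit/(α) = -1.18 − (-0.0800)/0.8100 = -1.0812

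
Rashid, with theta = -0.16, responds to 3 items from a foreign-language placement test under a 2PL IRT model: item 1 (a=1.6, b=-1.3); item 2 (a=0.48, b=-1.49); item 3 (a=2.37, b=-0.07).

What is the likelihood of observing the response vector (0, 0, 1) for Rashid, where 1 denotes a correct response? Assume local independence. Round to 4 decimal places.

P(theta) = 1 / (1 + exp(−a(theta − b)))
P_1 = 1/(1+e^{-1.8240}) = 0.8610
P_2 = 1/(1+e^{-0.6384}) = 0.6544
P_3 = 1/(1+e^{0.2133}) = 0.4469
L = (1−P_1) × (1−P_2) × P_3 = 0.1390 × 0.3456 × 0.4469 = 0.02146

0.0215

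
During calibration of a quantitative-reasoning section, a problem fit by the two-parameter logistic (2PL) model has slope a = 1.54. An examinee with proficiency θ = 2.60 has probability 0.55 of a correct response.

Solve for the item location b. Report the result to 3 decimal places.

P(θ) = 1 / (1 + exp(−a(θ − b)))
logit(0.55) = ln(0.55/0.45) = 0.2007
b = θ − logit/(a) = 2.60 − 0.2007/1.5400 = 2.4697

2.470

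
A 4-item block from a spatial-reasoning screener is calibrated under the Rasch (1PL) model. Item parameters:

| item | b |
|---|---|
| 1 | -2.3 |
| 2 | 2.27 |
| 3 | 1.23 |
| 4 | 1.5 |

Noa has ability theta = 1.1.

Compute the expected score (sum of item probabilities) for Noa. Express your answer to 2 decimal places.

2.07

P(theta) = 1 / (1 + exp(−(theta − b)))
P_1 = 1/(1+e^{-3.4000}) = 0.9677
P_2 = 1/(1+e^{1.1700}) = 0.2369
P_3 = 1/(1+e^{0.1300}) = 0.4675
P_4 = 1/(1+e^{0.4000}) = 0.4013
E[score] = 0.9677 + 0.2369 + 0.4675 + 0.4013 = 2.0734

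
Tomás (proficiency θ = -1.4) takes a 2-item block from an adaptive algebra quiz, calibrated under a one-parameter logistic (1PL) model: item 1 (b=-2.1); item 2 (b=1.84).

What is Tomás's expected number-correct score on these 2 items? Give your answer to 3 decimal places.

0.706

P(θ) = 1 / (1 + exp(−(θ − b)))
P_1 = 1/(1+e^{-0.7000}) = 0.6682
P_2 = 1/(1+e^{3.2400}) = 0.0377
E[score] = 0.6682 + 0.0377 = 0.7059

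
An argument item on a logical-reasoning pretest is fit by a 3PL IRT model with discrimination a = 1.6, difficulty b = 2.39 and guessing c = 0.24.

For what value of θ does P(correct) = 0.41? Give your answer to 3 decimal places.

1.612

P(θ) = c + (1 − c) · 1 / (1 + exp(−a(θ − b)))
Remove guessing floor: (0.41 − 0.24)/(1 − 0.24) = 0.2237
logit = ln(0.2237/0.7763) = -1.2443
θ = b + logit/(a) = 2.39 + (-1.2443)/1.6000 = 1.6123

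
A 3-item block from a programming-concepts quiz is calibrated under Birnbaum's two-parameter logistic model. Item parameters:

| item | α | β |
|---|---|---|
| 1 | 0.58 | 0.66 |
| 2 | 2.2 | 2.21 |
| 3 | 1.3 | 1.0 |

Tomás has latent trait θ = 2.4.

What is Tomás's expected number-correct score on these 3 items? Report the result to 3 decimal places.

P(θ) = 1 / (1 + exp(−α(θ − β)))
P_1 = 1/(1+e^{-1.0092}) = 0.7329
P_2 = 1/(1+e^{-0.4180}) = 0.6030
P_3 = 1/(1+e^{-1.8200}) = 0.8606
E[score] = 0.7329 + 0.6030 + 0.8606 = 2.1964

2.196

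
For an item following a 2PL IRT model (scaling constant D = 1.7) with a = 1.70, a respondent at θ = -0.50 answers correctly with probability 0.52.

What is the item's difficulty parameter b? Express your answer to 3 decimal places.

P(θ) = 1 / (1 + exp(−D·a(θ − b)))
logit(0.52) = ln(0.52/0.48) = 0.0800
b = θ − logit/(1.7·a) = -0.50 − 0.0800/2.8900 = -0.5277

-0.528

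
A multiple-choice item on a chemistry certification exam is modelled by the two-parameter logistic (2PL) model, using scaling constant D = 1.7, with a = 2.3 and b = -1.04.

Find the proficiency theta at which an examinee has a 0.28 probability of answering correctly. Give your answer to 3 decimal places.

-1.282

P(theta) = 1 / (1 + exp(−D·a(theta − b)))
logit = ln(0.2800/0.7200) = -0.9445
theta = b + logit/(1.7·a) = -1.04 + (-0.9445)/3.9100 = -1.2816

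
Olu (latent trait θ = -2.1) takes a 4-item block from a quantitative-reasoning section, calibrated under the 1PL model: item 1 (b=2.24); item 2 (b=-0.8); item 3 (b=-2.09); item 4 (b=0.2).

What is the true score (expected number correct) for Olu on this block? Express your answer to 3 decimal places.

P(θ) = 1 / (1 + exp(−(θ − b)))
P_1 = 1/(1+e^{4.3400}) = 0.0129
P_2 = 1/(1+e^{1.3000}) = 0.2142
P_3 = 1/(1+e^{0.0100}) = 0.4975
P_4 = 1/(1+e^{2.3000}) = 0.0911
E[score] = 0.0129 + 0.2142 + 0.4975 + 0.0911 = 0.8157

0.816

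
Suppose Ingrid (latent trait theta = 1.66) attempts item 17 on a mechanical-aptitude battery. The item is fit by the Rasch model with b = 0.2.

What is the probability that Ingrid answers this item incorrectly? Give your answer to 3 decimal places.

0.188

P(theta) = 1 / (1 + exp(−(theta − b)))
Exponent: (1.66 − 0.2) = 1.4600
1/(1 + e^{-1.4600}) = 0.8115
P = 0.8115
P(incorrect) = 1 − 0.8115 = 0.1885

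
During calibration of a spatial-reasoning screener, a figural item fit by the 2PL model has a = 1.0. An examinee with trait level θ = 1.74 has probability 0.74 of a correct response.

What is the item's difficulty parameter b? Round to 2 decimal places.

P(θ) = 1 / (1 + exp(−a(θ − b)))
logit(0.74) = ln(0.74/0.26) = 1.0460
b = θ − logit/(a) = 1.74 − 1.0460/1.0000 = 0.6940

0.69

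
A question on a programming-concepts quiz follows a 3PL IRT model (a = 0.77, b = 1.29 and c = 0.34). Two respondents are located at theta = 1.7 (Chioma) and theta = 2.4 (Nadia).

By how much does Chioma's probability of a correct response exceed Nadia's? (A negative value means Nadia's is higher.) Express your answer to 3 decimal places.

-0.081

P(theta) = c + (1 − c) · 1 / (1 + exp(−a(theta − b)))
P(Chioma) = 0.7217  [exponent 0.3157]
P(Nadia) = 0.8030  [exponent 0.8547]
Difference = 0.7217 − 0.8030 = -0.0814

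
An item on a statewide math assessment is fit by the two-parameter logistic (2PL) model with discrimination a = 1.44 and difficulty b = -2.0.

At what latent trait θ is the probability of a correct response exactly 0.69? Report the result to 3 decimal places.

P(θ) = 1 / (1 + exp(−a(θ − b)))
logit = ln(0.6900/0.3100) = 0.8001
θ = b + logit/(a) = -2.0 + 0.8001/1.4400 = -1.4444

-1.444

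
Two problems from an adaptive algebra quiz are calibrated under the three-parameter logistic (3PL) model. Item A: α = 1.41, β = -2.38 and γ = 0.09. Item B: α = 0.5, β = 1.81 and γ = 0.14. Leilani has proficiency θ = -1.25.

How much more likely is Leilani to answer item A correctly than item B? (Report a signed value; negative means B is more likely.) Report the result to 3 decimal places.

P(θ) = γ + (1 − γ) · 1 / (1 + exp(−α(θ − β)))
P_A = 0.8463
P_B = 0.2931
P_A − P_B = 0.5532

0.553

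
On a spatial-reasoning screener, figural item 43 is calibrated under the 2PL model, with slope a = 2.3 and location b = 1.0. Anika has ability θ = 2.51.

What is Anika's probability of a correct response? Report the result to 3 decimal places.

P(θ) = 1 / (1 + exp(−a(θ − b)))
Exponent: 2.3 × (2.51 − 1.0) = 3.4730
1/(1 + e^{-3.4730}) = 0.9699

0.970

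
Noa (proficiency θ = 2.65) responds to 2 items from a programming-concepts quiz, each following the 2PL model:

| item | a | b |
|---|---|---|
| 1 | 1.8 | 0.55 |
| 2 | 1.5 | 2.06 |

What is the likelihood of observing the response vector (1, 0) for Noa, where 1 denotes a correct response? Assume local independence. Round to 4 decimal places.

0.2856

P(θ) = 1 / (1 + exp(−a(θ − b)))
P_1 = 1/(1+e^{-3.7800}) = 0.9777
P_2 = 1/(1+e^{-0.8850}) = 0.7079
L = P_1 × (1−P_2) = 0.9777 × 0.2921 = 0.28562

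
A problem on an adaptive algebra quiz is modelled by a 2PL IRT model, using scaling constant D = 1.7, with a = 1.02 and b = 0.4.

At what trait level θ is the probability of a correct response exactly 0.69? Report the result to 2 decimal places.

P(θ) = 1 / (1 + exp(−D·a(θ − b)))
logit = ln(0.6900/0.3100) = 0.8001
θ = b + logit/(1.7·a) = 0.4 + 0.8001/1.7340 = 0.8614

0.86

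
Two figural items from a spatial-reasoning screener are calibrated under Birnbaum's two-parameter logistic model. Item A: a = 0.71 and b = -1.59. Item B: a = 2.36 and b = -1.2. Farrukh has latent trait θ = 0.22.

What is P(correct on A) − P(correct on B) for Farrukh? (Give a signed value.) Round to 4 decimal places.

P(θ) = 1 / (1 + exp(−a(θ − b)))
P_A = 0.7833
P_B = 0.9661
P_A − P_B = -0.1828

-0.1828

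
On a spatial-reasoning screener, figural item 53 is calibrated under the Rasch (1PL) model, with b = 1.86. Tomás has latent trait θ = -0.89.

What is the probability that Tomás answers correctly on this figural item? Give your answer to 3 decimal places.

0.060

P(θ) = 1 / (1 + exp(−(θ − b)))
Exponent: (-0.89 − 1.86) = -2.7500
1/(1 + e^{2.7500}) = 0.0601
P = 0.0601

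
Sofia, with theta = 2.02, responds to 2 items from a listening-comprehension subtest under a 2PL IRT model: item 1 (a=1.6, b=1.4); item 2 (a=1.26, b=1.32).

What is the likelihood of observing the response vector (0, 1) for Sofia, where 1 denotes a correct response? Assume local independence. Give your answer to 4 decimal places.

0.1913

P(theta) = 1 / (1 + exp(−a(theta − b)))
P_1 = 1/(1+e^{-0.9920}) = 0.7295
P_2 = 1/(1+e^{-0.8820}) = 0.7072
L = (1−P_1) × P_2 = 0.2705 × 0.7072 = 0.19132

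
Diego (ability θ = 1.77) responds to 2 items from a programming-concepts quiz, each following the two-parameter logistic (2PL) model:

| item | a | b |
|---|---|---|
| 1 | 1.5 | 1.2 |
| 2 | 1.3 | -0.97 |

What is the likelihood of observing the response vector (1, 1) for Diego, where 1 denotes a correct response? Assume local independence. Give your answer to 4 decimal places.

P(θ) = 1 / (1 + exp(−a(θ − b)))
P_1 = 1/(1+e^{-0.8550}) = 0.7016
P_2 = 1/(1+e^{-3.5620}) = 0.9724
L = P_1 × P_2 = 0.7016 × 0.9724 = 0.68225

0.6823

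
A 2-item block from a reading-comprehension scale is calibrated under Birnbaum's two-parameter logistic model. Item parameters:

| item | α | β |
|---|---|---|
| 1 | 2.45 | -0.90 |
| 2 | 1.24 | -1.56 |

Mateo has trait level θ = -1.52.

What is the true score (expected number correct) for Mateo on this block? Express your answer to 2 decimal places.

0.69

P(θ) = 1 / (1 + exp(−α(θ − β)))
P_1 = 1/(1+e^{1.5190}) = 0.1796
P_2 = 1/(1+e^{-0.0496}) = 0.5124
E[score] = 0.1796 + 0.5124 = 0.6920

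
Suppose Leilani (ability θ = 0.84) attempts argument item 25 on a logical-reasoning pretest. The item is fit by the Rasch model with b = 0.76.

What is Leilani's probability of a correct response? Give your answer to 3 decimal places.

0.520

P(θ) = 1 / (1 + exp(−(θ − b)))
Exponent: (0.84 − 0.76) = 0.0800
1/(1 + e^{-0.0800}) = 0.5200
P = 0.5200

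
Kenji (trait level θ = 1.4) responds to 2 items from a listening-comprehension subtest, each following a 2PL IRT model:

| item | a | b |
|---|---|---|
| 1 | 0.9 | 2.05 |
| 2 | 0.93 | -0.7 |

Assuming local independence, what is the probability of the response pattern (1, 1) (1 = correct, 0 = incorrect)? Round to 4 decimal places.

P(θ) = 1 / (1 + exp(−a(θ − b)))
P_1 = 1/(1+e^{0.5850}) = 0.3578
P_2 = 1/(1+e^{-1.9530}) = 0.8758
L = P_1 × P_2 = 0.3578 × 0.8758 = 0.31334

0.3133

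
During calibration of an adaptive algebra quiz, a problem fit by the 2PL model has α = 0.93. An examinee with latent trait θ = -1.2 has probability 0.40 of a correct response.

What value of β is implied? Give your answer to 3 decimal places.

P(θ) = 1 / (1 + exp(−α(θ − β)))
logit(0.40) = ln(0.40/0.60) = -0.4055
β = θ − logit/(α) = -1.2 − (-0.4055)/0.9300 = -0.7640

-0.764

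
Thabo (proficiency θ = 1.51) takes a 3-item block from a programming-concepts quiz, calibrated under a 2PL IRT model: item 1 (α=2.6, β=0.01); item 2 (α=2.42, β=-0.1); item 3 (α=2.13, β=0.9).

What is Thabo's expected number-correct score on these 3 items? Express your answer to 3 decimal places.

P(θ) = 1 / (1 + exp(−α(θ − β)))
P_1 = 1/(1+e^{-3.9000}) = 0.9802
P_2 = 1/(1+e^{-3.8962}) = 0.9801
P_3 = 1/(1+e^{-1.2993}) = 0.7857
E[score] = 0.9802 + 0.9801 + 0.7857 = 2.7460

2.746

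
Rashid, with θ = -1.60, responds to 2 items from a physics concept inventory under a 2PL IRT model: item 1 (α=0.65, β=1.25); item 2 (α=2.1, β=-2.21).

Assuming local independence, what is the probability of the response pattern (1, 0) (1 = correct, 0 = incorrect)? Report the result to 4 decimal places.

P(θ) = 1 / (1 + exp(−α(θ − β)))
P_1 = 1/(1+e^{1.8525}) = 0.1356
P_2 = 1/(1+e^{-1.2810}) = 0.7826
L = P_1 × (1−P_2) = 0.1356 × 0.2174 = 0.02947

0.0295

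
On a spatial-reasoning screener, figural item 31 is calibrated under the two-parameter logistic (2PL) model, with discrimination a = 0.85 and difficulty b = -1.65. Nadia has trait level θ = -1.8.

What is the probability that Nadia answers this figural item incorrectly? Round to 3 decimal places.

0.532

P(θ) = 1 / (1 + exp(−a(θ − b)))
Exponent: 0.85 × (-1.8 − (-1.65)) = -0.1275
1/(1 + e^{0.1275}) = 0.4682
P(incorrect) = 1 − 0.4682 = 0.5318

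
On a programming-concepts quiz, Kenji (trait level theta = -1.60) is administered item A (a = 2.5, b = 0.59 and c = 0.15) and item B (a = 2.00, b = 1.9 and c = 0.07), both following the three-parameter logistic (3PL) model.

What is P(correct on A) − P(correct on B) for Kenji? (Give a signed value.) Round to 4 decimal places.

P(theta) = c + (1 − c) · 1 / (1 + exp(−a(theta − b)))
P_A = 0.1535
P_B = 0.0708
P_A − P_B = 0.0827

0.0827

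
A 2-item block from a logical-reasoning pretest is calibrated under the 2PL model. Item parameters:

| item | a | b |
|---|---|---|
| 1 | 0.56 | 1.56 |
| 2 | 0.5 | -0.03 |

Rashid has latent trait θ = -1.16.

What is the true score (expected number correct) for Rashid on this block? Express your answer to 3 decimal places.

P(θ) = 1 / (1 + exp(−a(θ − b)))
P_1 = 1/(1+e^{1.5232}) = 0.1790
P_2 = 1/(1+e^{0.5650}) = 0.3624
E[score] = 0.1790 + 0.3624 = 0.5414

0.541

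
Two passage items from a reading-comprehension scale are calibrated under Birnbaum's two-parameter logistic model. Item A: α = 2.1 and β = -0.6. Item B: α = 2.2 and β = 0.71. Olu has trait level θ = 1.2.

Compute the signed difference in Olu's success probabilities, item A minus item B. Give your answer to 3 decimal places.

P(θ) = 1 / (1 + exp(−α(θ − β)))
P_A = 0.9777
P_B = 0.7461
P_A − P_B = 0.2316

0.232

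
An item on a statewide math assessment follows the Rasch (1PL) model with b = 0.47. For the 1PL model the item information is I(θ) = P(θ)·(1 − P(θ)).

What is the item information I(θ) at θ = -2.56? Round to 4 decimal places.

P = 1/(1+e^{3.0300}) = 0.0461
P(1−P) = 0.0461 × 0.9539 = 0.0440
I = P(1−P) = 0.04396

0.0440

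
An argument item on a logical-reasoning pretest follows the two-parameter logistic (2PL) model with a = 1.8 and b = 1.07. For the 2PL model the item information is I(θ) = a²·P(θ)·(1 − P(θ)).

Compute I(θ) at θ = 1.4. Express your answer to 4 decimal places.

P = 1/(1+e^{-0.5940}) = 0.6443
P(1−P) = 0.6443 × 0.3557 = 0.2292
I = a² × P(1−P) = 1.8² × 0.2292 = 0.74255

0.7426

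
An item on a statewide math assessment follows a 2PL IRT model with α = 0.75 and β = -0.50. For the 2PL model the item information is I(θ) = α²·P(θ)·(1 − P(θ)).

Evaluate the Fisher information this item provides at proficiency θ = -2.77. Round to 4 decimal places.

0.0733

P = 1/(1+e^{1.7025}) = 0.1541
P(1−P) = 0.1541 × 0.8459 = 0.1304
I = α² × P(1−P) = 0.75² × 0.1304 = 0.07334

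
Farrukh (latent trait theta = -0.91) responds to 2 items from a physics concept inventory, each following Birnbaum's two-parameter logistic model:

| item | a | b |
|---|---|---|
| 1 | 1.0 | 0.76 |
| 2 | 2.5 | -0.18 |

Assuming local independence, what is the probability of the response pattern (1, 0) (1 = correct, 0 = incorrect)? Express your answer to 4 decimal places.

P(theta) = 1 / (1 + exp(−a(theta − b)))
P_1 = 1/(1+e^{1.6700}) = 0.1584
P_2 = 1/(1+e^{1.8250}) = 0.1388
L = P_1 × (1−P_2) = 0.1584 × 0.8612 = 0.13643

0.1364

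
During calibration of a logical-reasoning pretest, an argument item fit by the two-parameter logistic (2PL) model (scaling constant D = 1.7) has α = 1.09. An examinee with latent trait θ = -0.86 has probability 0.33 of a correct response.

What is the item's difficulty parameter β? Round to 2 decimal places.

-0.48

P(θ) = 1 / (1 + exp(−D·α(θ − β)))
logit(0.33) = ln(0.33/0.67) = -0.7082
β = θ − logit/(1.7·α) = -0.86 − (-0.7082)/1.8530 = -0.4778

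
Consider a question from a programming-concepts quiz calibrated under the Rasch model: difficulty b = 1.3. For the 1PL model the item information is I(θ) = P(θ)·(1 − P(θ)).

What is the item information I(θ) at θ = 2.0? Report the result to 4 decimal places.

P = 1/(1+e^{-0.7000}) = 0.6682
P(1−P) = 0.6682 × 0.3318 = 0.2217
I = P(1−P) = 0.22171

0.2217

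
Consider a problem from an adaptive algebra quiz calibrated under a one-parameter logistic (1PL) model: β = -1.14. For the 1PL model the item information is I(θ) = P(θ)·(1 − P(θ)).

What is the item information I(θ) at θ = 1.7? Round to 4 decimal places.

P = 1/(1+e^{-2.8400}) = 0.9448
P(1−P) = 0.9448 × 0.0552 = 0.0522
I = P(1−P) = 0.05215

0.0522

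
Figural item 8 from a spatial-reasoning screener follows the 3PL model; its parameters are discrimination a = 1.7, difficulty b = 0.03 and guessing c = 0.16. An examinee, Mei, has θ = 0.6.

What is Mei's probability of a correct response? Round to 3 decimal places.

0.769

P(θ) = c + (1 − c) · 1 / (1 + exp(−a(θ − b)))
Exponent: 1.7 × (0.6 − 0.03) = 0.9690
1/(1 + e^{-0.9690}) = 0.7249
P = 0.16 + 0.84 × 0.7249 = 0.7689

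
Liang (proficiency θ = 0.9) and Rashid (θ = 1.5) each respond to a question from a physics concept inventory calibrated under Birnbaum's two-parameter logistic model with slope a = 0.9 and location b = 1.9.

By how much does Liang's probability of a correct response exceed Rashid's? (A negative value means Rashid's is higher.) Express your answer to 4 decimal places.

P(θ) = 1 / (1 + exp(−a(θ − b)))
P(Liang) = 0.2891  [exponent -0.9000]
P(Rashid) = 0.4110  [exponent -0.3600]
Difference = 0.2891 − 0.4110 = -0.1219

-0.1219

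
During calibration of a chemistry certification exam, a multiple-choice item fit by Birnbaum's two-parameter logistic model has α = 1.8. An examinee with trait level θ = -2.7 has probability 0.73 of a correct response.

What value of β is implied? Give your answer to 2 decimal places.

P(θ) = 1 / (1 + exp(−α(θ − β)))
logit(0.73) = ln(0.73/0.27) = 0.9946
β = θ − logit/(α) = -2.7 − 0.9946/1.8000 = -3.2526

-3.25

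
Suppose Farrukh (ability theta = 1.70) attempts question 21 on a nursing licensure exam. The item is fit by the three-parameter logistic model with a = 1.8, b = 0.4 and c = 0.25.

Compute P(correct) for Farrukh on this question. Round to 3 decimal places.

P(theta) = c + (1 − c) · 1 / (1 + exp(−a(theta − b)))
Exponent: 1.8 × (1.70 − 0.4) = 2.3400
1/(1 + e^{-2.3400}) = 0.9121
P = 0.25 + 0.75 × 0.9121 = 0.9341

0.934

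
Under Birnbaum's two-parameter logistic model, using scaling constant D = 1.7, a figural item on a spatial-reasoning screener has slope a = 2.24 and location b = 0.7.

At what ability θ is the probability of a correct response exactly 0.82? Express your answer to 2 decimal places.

P(θ) = 1 / (1 + exp(−D·a(θ − b)))
logit = ln(0.8200/0.1800) = 1.5163
θ = b + logit/(1.7·a) = 0.7 + 1.5163/3.8080 = 1.0982

1.10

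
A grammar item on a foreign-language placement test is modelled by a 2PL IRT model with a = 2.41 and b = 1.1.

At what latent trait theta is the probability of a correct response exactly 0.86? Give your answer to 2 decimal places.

1.85

P(theta) = 1 / (1 + exp(−a(theta − b)))
logit = ln(0.8600/0.1400) = 1.8153
theta = b + logit/(a) = 1.1 + 1.8153/2.4100 = 1.8532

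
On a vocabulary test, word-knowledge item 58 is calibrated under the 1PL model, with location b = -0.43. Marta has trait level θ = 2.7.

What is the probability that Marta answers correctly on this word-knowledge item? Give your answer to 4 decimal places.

P(θ) = 1 / (1 + exp(−(θ − b)))
Exponent: (2.7 − (-0.43)) = 3.1300
1/(1 + e^{-3.1300}) = 0.9581
P = 0.9581

0.9581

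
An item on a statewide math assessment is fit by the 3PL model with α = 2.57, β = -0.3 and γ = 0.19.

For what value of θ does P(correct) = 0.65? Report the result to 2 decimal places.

P(θ) = γ + (1 − γ) · 1 / (1 + exp(−α(θ − β)))
Remove guessing floor: (0.65 − 0.19)/(1 − 0.19) = 0.5679
logit = ln(0.5679/0.4321) = 0.2733
θ = β + logit/(α) = -0.3 + 0.2733/2.5700 = -0.1937

-0.19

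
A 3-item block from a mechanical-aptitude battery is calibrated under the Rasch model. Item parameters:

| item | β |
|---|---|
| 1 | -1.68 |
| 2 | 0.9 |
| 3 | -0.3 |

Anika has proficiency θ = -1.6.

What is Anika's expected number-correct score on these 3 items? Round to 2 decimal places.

0.81

P(θ) = 1 / (1 + exp(−(θ − β)))
P_1 = 1/(1+e^{-0.0800}) = 0.5200
P_2 = 1/(1+e^{2.5000}) = 0.0759
P_3 = 1/(1+e^{1.3000}) = 0.2142
E[score] = 0.5200 + 0.0759 + 0.2142 = 0.8100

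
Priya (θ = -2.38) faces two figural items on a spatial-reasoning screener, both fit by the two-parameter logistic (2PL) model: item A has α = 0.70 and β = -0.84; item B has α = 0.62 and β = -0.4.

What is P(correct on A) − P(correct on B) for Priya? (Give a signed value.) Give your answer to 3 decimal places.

P(θ) = 1 / (1 + exp(−α(θ − β)))
P_A = 0.2539
P_B = 0.2266
P_A − P_B = 0.0273

0.027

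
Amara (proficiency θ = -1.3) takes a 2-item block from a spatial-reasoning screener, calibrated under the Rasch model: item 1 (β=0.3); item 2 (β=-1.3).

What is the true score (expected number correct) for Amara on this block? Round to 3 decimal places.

0.668

P(θ) = 1 / (1 + exp(−(θ − β)))
P_1 = 1/(1+e^{1.6000}) = 0.1680
P_2 = 1/(1+e^{0.0000}) = 0.5000
E[score] = 0.1680 + 0.5000 = 0.6680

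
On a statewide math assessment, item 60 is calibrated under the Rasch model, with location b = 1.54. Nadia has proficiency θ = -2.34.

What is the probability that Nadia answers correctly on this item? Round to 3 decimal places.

0.020

P(θ) = 1 / (1 + exp(−(θ − b)))
Exponent: (-2.34 − 1.54) = -3.8800
1/(1 + e^{3.8800}) = 0.0202
P = 0.0202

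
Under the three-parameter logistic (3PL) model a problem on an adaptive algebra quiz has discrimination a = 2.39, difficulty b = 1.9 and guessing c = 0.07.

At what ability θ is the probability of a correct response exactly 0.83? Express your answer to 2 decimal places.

P(θ) = c + (1 − c) · 1 / (1 + exp(−a(θ − b)))
Remove guessing floor: (0.83 − 0.07)/(1 − 0.07) = 0.8172
logit = ln(0.8172/0.1828) = 1.4975
θ = b + logit/(a) = 1.9 + 1.4975/2.3900 = 2.5266

2.53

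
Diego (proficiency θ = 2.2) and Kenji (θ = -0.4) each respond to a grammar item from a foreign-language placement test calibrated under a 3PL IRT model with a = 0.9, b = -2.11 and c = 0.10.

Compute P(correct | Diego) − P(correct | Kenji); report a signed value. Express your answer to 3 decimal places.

0.141

P(θ) = c + (1 − c) · 1 / (1 + exp(−a(θ − b)))
P(Diego) = 0.9818  [exponent 3.8790]
P(Kenji) = 0.8410  [exponent 1.5390]
Difference = 0.9818 − 0.8410 = 0.1408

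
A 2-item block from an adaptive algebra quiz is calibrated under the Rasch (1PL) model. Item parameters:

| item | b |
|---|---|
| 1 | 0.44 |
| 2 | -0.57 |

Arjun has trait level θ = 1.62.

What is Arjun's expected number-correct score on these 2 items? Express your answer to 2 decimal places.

P(θ) = 1 / (1 + exp(−(θ − b)))
P_1 = 1/(1+e^{-1.1800}) = 0.7649
P_2 = 1/(1+e^{-2.1900}) = 0.8993
E[score] = 0.7649 + 0.8993 = 1.6643

1.66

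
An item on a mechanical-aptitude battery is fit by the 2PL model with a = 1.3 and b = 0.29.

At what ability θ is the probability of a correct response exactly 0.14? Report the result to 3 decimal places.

-1.106

P(θ) = 1 / (1 + exp(−a(θ − b)))
logit = ln(0.1400/0.8600) = -1.8153
θ = b + logit/(a) = 0.29 + (-1.8153)/1.3000 = -1.1064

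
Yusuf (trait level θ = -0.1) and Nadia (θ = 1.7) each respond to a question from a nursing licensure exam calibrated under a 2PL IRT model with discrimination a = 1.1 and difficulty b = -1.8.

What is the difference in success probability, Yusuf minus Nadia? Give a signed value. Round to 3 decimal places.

P(θ) = 1 / (1 + exp(−a(θ − b)))
P(Yusuf) = 0.8665  [exponent 1.8700]
P(Nadia) = 0.9792  [exponent 3.8500]
Difference = 0.8665 − 0.9792 = -0.1127

-0.113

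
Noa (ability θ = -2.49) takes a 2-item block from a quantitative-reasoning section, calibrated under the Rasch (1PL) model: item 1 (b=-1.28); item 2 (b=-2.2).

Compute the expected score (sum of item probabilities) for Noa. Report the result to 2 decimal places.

0.66

P(θ) = 1 / (1 + exp(−(θ − b)))
P_1 = 1/(1+e^{1.2100}) = 0.2297
P_2 = 1/(1+e^{0.2900}) = 0.4280
E[score] = 0.2297 + 0.4280 = 0.6577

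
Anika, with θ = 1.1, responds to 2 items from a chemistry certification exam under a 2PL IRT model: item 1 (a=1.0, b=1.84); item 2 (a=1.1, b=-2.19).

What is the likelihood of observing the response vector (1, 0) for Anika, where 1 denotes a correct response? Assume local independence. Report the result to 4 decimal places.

P(θ) = 1 / (1 + exp(−a(θ − b)))
P_1 = 1/(1+e^{0.7400}) = 0.3230
P_2 = 1/(1+e^{-3.6190}) = 0.9739
L = P_1 × (1−P_2) = 0.3230 × 0.0261 = 0.00843

0.0084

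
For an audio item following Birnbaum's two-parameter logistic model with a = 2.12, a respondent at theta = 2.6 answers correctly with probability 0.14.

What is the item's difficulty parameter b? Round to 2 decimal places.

3.46

P(theta) = 1 / (1 + exp(−a(theta − b)))
logit(0.14) = ln(0.14/0.86) = -1.8153
b = theta − logit/(a) = 2.6 − (-1.8153)/2.1200 = 3.4563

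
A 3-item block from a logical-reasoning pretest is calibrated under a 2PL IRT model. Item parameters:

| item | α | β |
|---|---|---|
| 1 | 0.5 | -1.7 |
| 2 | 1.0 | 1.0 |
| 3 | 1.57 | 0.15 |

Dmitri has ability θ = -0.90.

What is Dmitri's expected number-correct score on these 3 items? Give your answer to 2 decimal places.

P(θ) = 1 / (1 + exp(−α(θ − β)))
P_1 = 1/(1+e^{-0.4000}) = 0.5987
P_2 = 1/(1+e^{1.9000}) = 0.1301
P_3 = 1/(1+e^{1.6485}) = 0.1613
E[score] = 0.5987 + 0.1301 + 0.1613 = 0.8901

0.89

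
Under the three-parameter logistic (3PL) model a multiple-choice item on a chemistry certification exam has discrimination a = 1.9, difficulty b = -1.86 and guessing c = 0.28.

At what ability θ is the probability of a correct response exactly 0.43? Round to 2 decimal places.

P(θ) = c + (1 − c) · 1 / (1 + exp(−a(θ − b)))
Remove guessing floor: (0.43 − 0.28)/(1 − 0.28) = 0.2083
logit = ln(0.2083/0.7917) = -1.3350
θ = b + logit/(a) = -1.86 + (-1.3350)/1.9000 = -2.5626

-2.56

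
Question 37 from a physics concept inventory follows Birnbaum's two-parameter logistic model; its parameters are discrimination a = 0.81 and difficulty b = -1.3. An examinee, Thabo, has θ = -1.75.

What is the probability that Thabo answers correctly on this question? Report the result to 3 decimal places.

P(θ) = 1 / (1 + exp(−a(θ − b)))
Exponent: 0.81 × (-1.75 − (-1.3)) = -0.3645
1/(1 + e^{0.3645}) = 0.4099

0.410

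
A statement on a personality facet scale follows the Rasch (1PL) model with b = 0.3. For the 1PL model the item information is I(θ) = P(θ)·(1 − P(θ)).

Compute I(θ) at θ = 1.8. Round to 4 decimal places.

P = 1/(1+e^{-1.5000}) = 0.8176
P(1−P) = 0.8176 × 0.1824 = 0.1491
I = P(1−P) = 0.14915

0.1491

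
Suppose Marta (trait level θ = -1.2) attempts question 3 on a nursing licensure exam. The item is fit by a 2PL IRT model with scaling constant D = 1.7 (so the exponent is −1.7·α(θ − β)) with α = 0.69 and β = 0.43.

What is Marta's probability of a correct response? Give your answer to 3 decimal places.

P(θ) = 1 / (1 + exp(−D·α(θ − β)))
Exponent: 1.7 × 0.69 × (-1.2 − 0.43) = -1.9120
1/(1 + e^{1.9120}) = 0.1288
P = 0.1288

0.129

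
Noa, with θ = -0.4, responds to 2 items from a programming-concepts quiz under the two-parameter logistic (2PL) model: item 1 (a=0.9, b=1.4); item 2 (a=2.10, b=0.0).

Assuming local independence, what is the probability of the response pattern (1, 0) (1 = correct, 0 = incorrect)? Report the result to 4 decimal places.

P(θ) = 1 / (1 + exp(−a(θ − b)))
P_1 = 1/(1+e^{1.6200}) = 0.1652
P_2 = 1/(1+e^{0.8400}) = 0.3015
L = P_1 × (1−P_2) = 0.1652 × 0.6985 = 0.11539

0.1154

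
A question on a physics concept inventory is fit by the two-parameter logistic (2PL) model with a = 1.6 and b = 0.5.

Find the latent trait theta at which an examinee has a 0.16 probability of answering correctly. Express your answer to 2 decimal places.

P(theta) = 1 / (1 + exp(−a(theta − b)))
logit = ln(0.1600/0.8400) = -1.6582
theta = b + logit/(a) = 0.5 + (-1.6582)/1.6000 = -0.5364

-0.54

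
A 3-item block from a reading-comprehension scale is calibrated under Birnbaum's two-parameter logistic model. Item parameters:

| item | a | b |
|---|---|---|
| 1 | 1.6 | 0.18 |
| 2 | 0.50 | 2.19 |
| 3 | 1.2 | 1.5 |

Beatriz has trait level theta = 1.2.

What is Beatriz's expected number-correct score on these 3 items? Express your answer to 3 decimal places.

1.626

P(theta) = 1 / (1 + exp(−a(theta − b)))
P_1 = 1/(1+e^{-1.6320}) = 0.8364
P_2 = 1/(1+e^{0.4950}) = 0.3787
P_3 = 1/(1+e^{0.3600}) = 0.4110
E[score] = 0.8364 + 0.3787 + 0.4110 = 1.6261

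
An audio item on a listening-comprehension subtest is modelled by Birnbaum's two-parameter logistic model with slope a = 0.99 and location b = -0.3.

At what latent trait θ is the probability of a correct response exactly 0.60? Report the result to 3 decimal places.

P(θ) = 1 / (1 + exp(−a(θ − b)))
logit = ln(0.6000/0.4000) = 0.4055
θ = b + logit/(a) = -0.3 + 0.4055/0.9900 = 0.1096

0.110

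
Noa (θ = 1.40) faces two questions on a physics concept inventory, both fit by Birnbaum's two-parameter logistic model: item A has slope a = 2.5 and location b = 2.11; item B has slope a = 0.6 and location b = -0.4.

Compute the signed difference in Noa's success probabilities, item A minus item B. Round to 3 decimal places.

-0.602

P(θ) = 1 / (1 + exp(−a(θ − b)))
P_A = 0.1449
P_B = 0.7465
P_A − P_B = -0.6016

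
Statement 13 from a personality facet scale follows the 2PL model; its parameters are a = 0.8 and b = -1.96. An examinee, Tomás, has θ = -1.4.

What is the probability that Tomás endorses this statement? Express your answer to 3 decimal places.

P(θ) = 1 / (1 + exp(−a(θ − b)))
Exponent: 0.8 × (-1.4 − (-1.96)) = 0.4480
1/(1 + e^{-0.4480}) = 0.6102

0.610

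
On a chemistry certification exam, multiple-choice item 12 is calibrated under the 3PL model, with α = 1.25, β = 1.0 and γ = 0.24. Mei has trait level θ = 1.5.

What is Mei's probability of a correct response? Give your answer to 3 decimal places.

0.735

P(θ) = γ + (1 − γ) · 1 / (1 + exp(−α(θ − β)))
Exponent: 1.25 × (1.5 − 1.0) = 0.6250
1/(1 + e^{-0.6250}) = 0.6514
P = 0.24 + 0.76 × 0.6514 = 0.7350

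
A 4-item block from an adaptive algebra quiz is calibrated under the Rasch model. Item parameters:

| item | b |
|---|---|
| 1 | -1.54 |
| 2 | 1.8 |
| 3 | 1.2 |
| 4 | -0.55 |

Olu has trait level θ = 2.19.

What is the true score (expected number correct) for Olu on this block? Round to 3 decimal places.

P(θ) = 1 / (1 + exp(−(θ − b)))
P_1 = 1/(1+e^{-3.7300}) = 0.9766
P_2 = 1/(1+e^{-0.3900}) = 0.5963
P_3 = 1/(1+e^{-0.9900}) = 0.7291
P_4 = 1/(1+e^{-2.7400}) = 0.9393
E[score] = 0.9766 + 0.5963 + 0.7291 + 0.9393 = 3.2413

3.241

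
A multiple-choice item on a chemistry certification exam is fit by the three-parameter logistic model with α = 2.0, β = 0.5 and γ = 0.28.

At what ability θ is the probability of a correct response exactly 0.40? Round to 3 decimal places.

P(θ) = γ + (1 − γ) · 1 / (1 + exp(−α(θ − β)))
Remove guessing floor: (0.40 − 0.28)/(1 − 0.28) = 0.1667
logit = ln(0.1667/0.8333) = -1.6094
θ = β + logit/(α) = 0.5 + (-1.6094)/2.0000 = -0.3047

-0.305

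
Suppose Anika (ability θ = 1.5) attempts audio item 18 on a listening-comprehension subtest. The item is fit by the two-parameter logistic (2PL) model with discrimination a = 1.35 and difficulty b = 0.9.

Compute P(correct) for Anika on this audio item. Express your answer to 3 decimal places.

P(θ) = 1 / (1 + exp(−a(θ − b)))
Exponent: 1.35 × (1.5 − 0.9) = 0.8100
1/(1 + e^{-0.8100}) = 0.6921

0.692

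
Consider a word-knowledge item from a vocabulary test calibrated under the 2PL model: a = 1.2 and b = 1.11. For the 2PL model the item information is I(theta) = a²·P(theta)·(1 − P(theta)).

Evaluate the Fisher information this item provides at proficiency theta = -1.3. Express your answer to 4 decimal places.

P = 1/(1+e^{2.8920}) = 0.0526
P(1−P) = 0.0526 × 0.9474 = 0.0498
I = a² × P(1−P) = 1.2² × 0.0498 = 0.07170

0.0717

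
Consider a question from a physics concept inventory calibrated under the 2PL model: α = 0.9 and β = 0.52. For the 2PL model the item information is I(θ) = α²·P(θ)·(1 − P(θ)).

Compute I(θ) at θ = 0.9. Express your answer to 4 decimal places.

0.1967

P = 1/(1+e^{-0.3420}) = 0.5847
P(1−P) = 0.5847 × 0.4153 = 0.2428
I = α² × P(1−P) = 0.9² × 0.2428 = 0.19669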